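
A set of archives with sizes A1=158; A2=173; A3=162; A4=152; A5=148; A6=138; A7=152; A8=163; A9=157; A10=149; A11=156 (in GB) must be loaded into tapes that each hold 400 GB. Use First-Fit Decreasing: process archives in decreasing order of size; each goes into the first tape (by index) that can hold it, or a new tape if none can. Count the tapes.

Sorted descending: 173, 163, 162, 158, 157, 156, 152, 152, 149, 148, 138.
tape 1: place 173 GB, 227 GB left
tape 1: place 163 GB, 64 GB left
tape 2: place 162 GB, 238 GB left
tape 2: place 158 GB, 80 GB left
tape 3: place 157 GB, 243 GB left
tape 3: place 156 GB, 87 GB left
tape 4: place 152 GB, 248 GB left
tape 4: place 152 GB, 96 GB left
tape 5: place 149 GB, 251 GB left
tape 5: place 148 GB, 103 GB left
tape 6: place 138 GB, 262 GB left

6 tapes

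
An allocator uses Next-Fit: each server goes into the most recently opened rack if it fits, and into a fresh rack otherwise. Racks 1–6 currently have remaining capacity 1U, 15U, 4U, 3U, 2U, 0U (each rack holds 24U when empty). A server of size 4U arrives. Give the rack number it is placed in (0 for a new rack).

0

Next-Fit only looks at rack 6, which has 0U free.
4U does not fit, so a new rack is opened.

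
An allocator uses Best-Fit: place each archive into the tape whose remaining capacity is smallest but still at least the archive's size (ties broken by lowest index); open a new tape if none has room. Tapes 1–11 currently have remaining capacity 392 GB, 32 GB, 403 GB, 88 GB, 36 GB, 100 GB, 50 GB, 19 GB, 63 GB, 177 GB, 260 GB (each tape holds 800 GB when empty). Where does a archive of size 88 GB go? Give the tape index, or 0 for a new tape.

4

Tapes with room: tape 1 (392 GB), tape 3 (403 GB), tape 4 (88 GB), tape 6 (100 GB), tape 10 (177 GB), tape 11 (260 GB).
Tightest fit is tape 4 with 88 GB free.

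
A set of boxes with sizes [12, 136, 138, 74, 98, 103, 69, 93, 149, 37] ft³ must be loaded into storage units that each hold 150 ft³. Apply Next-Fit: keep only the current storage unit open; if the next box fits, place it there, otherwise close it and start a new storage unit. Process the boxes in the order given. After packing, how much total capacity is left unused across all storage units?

storage unit 1: place 12 ft³, 138 ft³ left
storage unit 1: place 136 ft³, 2 ft³ left
storage unit 2: place 138 ft³, 12 ft³ left
storage unit 3: place 74 ft³, 76 ft³ left
storage unit 4: place 98 ft³, 52 ft³ left
storage unit 5: place 103 ft³, 47 ft³ left
storage unit 6: place 69 ft³, 81 ft³ left
storage unit 7: place 93 ft³, 57 ft³ left
storage unit 8: place 149 ft³, 1 ft³ left
storage unit 9: place 37 ft³, 113 ft³ left
9 storage units × 150 ft³ = 1350 ft³; used 909 ft³; unused 441 ft³.

441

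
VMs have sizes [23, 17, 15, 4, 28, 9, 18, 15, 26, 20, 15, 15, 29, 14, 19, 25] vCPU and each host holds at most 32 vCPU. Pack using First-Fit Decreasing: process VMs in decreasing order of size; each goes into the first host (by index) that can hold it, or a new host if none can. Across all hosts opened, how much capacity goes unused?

60

Sorted descending: 29, 28, 26, 25, 23, 20, 19, 18, 17, 15, 15, 15, 15, 14, 9, 4.
host 1: place 29 vCPU, 3 vCPU left
host 2: place 28 vCPU, 4 vCPU left
host 3: place 26 vCPU, 6 vCPU left
host 4: place 25 vCPU, 7 vCPU left
host 5: place 23 vCPU, 9 vCPU left
host 6: place 20 vCPU, 12 vCPU left
host 7: place 19 vCPU, 13 vCPU left
host 8: place 18 vCPU, 14 vCPU left
host 9: place 17 vCPU, 15 vCPU left
host 9: place 15 vCPU, 0 vCPU left
host 10: place 15 vCPU, 17 vCPU left
host 10: place 15 vCPU, 2 vCPU left
host 11: place 15 vCPU, 17 vCPU left
host 8: place 14 vCPU, 0 vCPU left
host 5: place 9 vCPU, 0 vCPU left
host 2: place 4 vCPU, 0 vCPU left
11 hosts × 32 vCPU = 352 vCPU; used 292 vCPU; unused 60 vCPU.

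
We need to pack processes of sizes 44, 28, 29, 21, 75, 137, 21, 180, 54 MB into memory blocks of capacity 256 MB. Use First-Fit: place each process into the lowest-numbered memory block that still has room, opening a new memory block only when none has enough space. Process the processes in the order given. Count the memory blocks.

3

memory block 1: place 44 MB, 212 MB left
memory block 1: place 28 MB, 184 MB left
memory block 1: place 29 MB, 155 MB left
memory block 1: place 21 MB, 134 MB left
memory block 1: place 75 MB, 59 MB left
memory block 2: place 137 MB, 119 MB left
memory block 1: place 21 MB, 38 MB left
memory block 3: place 180 MB, 76 MB left
memory block 2: place 54 MB, 65 MB left
Final memory blocks: [44,28,29,21,75,21] [137,54] [180].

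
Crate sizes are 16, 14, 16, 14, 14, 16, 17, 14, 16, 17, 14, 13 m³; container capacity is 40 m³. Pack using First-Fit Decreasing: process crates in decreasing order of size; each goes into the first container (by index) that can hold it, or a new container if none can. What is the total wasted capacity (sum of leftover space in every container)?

Sorted descending: 17, 17, 16, 16, 16, 16, 14, 14, 14, 14, 14, 13.
container 1: place 17 m³, 23 m³ left
container 1: place 17 m³, 6 m³ left
container 2: place 16 m³, 24 m³ left
container 2: place 16 m³, 8 m³ left
container 3: place 16 m³, 24 m³ left
container 3: place 16 m³, 8 m³ left
container 4: place 14 m³, 26 m³ left
container 4: place 14 m³, 12 m³ left
container 5: place 14 m³, 26 m³ left
container 5: place 14 m³, 12 m³ left
container 6: place 14 m³, 26 m³ left
container 6: place 13 m³, 13 m³ left
6 containers × 40 m³ = 240 m³; used 181 m³; unused 59 m³.

59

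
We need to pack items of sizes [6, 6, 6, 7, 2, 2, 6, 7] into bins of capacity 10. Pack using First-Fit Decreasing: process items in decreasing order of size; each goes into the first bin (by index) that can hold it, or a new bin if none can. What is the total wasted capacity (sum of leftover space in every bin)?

Sorted descending: 7, 7, 6, 6, 6, 6, 2, 2.
Put 7 in bin 1; 3 remain.
Put 7 in bin 2; 3 remain.
Put 6 in bin 3; 4 remain.
Put 6 in bin 4; 4 remain.
Put 6 in bin 5; 4 remain.
Put 6 in bin 6; 4 remain.
Put 2 in bin 1; 1 remain.
Put 2 in bin 2; 1 remain.
6 bins × 10 = 60; used 42; unused 18.

18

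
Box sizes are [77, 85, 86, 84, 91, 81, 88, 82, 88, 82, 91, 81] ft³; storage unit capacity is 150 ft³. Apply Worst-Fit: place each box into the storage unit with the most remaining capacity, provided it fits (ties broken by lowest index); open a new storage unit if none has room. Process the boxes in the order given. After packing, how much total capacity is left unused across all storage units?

77 ft³ → storage unit 1 (remaining 73 ft³)
85 ft³ → storage unit 2 (remaining 65 ft³)
86 ft³ → storage unit 3 (remaining 64 ft³)
84 ft³ → storage unit 4 (remaining 66 ft³)
91 ft³ → storage unit 5 (remaining 59 ft³)
81 ft³ → storage unit 6 (remaining 69 ft³)
88 ft³ → storage unit 7 (remaining 62 ft³)
82 ft³ → storage unit 8 (remaining 68 ft³)
88 ft³ → storage unit 9 (remaining 62 ft³)
82 ft³ → storage unit 10 (remaining 68 ft³)
91 ft³ → storage unit 11 (remaining 59 ft³)
81 ft³ → storage unit 12 (remaining 69 ft³)
12 storage units × 150 ft³ = 1800 ft³; used 1016 ft³; unused 784 ft³.

784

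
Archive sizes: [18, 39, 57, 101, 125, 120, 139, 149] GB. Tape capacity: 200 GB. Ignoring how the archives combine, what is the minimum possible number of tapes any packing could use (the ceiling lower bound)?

4 tapes

Total size = 18 + 39 + 57 + 101 + 125 + 120 + 139 + 149 = 748 GB.
⌈748 / 200⌉ = 4.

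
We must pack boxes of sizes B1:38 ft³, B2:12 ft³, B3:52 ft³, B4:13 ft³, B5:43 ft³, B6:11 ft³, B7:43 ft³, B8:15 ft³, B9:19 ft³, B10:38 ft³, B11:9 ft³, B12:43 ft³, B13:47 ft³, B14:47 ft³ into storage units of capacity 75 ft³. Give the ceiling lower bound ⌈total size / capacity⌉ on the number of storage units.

6 storage units

Total size = 38 + 12 + 52 + 13 + 43 + 11 + 43 + 15 + 19 + 38 + 9 + 43 + 47 + 47 = 430 ft³.
⌈430 / 75⌉ = 6.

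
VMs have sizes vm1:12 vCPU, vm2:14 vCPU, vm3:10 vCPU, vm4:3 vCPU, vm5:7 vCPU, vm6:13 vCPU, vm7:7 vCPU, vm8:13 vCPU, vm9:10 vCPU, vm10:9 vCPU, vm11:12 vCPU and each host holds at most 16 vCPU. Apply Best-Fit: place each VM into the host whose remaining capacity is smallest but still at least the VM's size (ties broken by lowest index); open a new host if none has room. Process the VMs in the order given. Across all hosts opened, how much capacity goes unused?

vm1 (12 vCPU) → host 1 (remaining 4 vCPU)
vm2 (14 vCPU) → host 2 (remaining 2 vCPU)
vm3 (10 vCPU) → host 3 (remaining 6 vCPU)
vm4 (3 vCPU) → host 1 (remaining 1 vCPU)
vm5 (7 vCPU) → host 4 (remaining 9 vCPU)
vm6 (13 vCPU) → host 5 (remaining 3 vCPU)
vm7 (7 vCPU) → host 4 (remaining 2 vCPU)
vm8 (13 vCPU) → host 6 (remaining 3 vCPU)
vm9 (10 vCPU) → host 7 (remaining 6 vCPU)
vm10 (9 vCPU) → host 8 (remaining 7 vCPU)
vm11 (12 vCPU) → host 9 (remaining 4 vCPU)
9 hosts × 16 vCPU = 144 vCPU; used 110 vCPU; unused 34 vCPU.

34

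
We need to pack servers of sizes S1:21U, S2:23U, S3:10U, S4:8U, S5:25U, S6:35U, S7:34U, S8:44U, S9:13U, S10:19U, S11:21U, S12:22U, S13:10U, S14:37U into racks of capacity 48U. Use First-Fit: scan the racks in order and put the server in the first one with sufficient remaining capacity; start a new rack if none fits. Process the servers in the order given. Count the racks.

8 racks

S1 (21U) → rack 1 (remaining 27U)
S2 (23U) → rack 1 (remaining 4U)
S3 (10U) → rack 2 (remaining 38U)
S4 (8U) → rack 2 (remaining 30U)
S5 (25U) → rack 2 (remaining 5U)
S6 (35U) → rack 3 (remaining 13U)
S7 (34U) → rack 4 (remaining 14U)
S8 (44U) → rack 5 (remaining 4U)
S9 (13U) → rack 3 (remaining 0U)
S10 (19U) → rack 6 (remaining 29U)
S11 (21U) → rack 6 (remaining 8U)
S12 (22U) → rack 7 (remaining 26U)
S13 (10U) → rack 4 (remaining 4U)
S14 (37U) → rack 8 (remaining 11U)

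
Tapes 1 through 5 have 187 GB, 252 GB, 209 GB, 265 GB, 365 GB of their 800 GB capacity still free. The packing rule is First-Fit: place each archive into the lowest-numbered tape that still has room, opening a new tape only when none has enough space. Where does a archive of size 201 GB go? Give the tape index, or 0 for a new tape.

2

Tapes with room: tape 2 (252 GB), tape 3 (209 GB), tape 4 (265 GB), tape 5 (365 GB).
The first with room is tape 2.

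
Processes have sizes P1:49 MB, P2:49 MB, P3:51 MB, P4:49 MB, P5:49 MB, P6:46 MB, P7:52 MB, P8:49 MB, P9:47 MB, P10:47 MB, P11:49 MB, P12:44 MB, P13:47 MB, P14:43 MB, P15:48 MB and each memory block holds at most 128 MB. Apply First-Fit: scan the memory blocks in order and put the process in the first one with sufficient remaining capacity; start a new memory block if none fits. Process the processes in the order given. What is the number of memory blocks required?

Put P1 (49 MB) in memory block 1; 79 MB remain.
Put P2 (49 MB) in memory block 1; 30 MB remain.
Put P3 (51 MB) in memory block 2; 77 MB remain.
Put P4 (49 MB) in memory block 2; 28 MB remain.
Put P5 (49 MB) in memory block 3; 79 MB remain.
Put P6 (46 MB) in memory block 3; 33 MB remain.
Put P7 (52 MB) in memory block 4; 76 MB remain.
Put P8 (49 MB) in memory block 4; 27 MB remain.
Put P9 (47 MB) in memory block 5; 81 MB remain.
Put P10 (47 MB) in memory block 5; 34 MB remain.
Put P11 (49 MB) in memory block 6; 79 MB remain.
Put P12 (44 MB) in memory block 6; 35 MB remain.
Put P13 (47 MB) in memory block 7; 81 MB remain.
Put P14 (43 MB) in memory block 7; 38 MB remain.
Put P15 (48 MB) in memory block 8; 80 MB remain.

8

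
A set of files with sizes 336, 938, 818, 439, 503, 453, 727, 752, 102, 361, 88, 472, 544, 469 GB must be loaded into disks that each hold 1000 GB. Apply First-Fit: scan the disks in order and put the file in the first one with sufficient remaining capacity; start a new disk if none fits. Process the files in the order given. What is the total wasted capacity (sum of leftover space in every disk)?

Put 336 GB in disk 1; 664 GB remain.
Put 938 GB in disk 2; 62 GB remain.
Put 818 GB in disk 3; 182 GB remain.
Put 439 GB in disk 1; 225 GB remain.
Put 503 GB in disk 4; 497 GB remain.
Put 453 GB in disk 4; 44 GB remain.
Put 727 GB in disk 5; 273 GB remain.
Put 752 GB in disk 6; 248 GB remain.
Put 102 GB in disk 1; 123 GB remain.
Put 361 GB in disk 7; 639 GB remain.
Put 88 GB in disk 1; 35 GB remain.
Put 472 GB in disk 7; 167 GB remain.
Put 544 GB in disk 8; 456 GB remain.
Put 469 GB in disk 9; 531 GB remain.
9 disks × 1000 GB = 9000 GB; used 7002 GB; unused 1998 GB.

1998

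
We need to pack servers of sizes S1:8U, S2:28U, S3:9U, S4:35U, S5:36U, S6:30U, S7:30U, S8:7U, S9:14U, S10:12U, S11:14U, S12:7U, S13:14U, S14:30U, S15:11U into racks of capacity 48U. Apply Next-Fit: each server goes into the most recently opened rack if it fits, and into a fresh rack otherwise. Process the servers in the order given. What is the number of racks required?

rack 1: place S1 (8U), 40U left
rack 1: place S2 (28U), 12U left
rack 1: place S3 (9U), 3U left
rack 2: place S4 (35U), 13U left
rack 3: place S5 (36U), 12U left
rack 4: place S6 (30U), 18U left
rack 5: place S7 (30U), 18U left
rack 5: place S8 (7U), 11U left
rack 6: place S9 (14U), 34U left
rack 6: place S10 (12U), 22U left
rack 6: place S11 (14U), 8U left
rack 6: place S12 (7U), 1U left
rack 7: place S13 (14U), 34U left
rack 7: place S14 (30U), 4U left
rack 8: place S15 (11U), 37U left
Final racks: [8,28,9] [35] [36] [30] [30,7] [14,12,14,7] [14,30] [11].

8 racks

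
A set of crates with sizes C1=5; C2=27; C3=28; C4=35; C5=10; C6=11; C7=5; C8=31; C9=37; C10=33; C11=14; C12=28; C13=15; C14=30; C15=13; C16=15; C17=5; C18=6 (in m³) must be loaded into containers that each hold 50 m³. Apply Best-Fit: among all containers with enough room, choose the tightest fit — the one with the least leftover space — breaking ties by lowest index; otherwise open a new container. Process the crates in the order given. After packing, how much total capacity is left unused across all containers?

Put C1 (5 m³) in container 1; 45 m³ remain.
Put C2 (27 m³) in container 1; 18 m³ remain.
Put C3 (28 m³) in container 2; 22 m³ remain.
Put C4 (35 m³) in container 3; 15 m³ remain.
Put C5 (10 m³) in container 3; 5 m³ remain.
Put C6 (11 m³) in container 1; 7 m³ remain.
Put C7 (5 m³) in container 3; 0 m³ remain.
Put C8 (31 m³) in container 4; 19 m³ remain.
Put C9 (37 m³) in container 5; 13 m³ remain.
Put C10 (33 m³) in container 6; 17 m³ remain.
Put C11 (14 m³) in container 6; 3 m³ remain.
Put C12 (28 m³) in container 7; 22 m³ remain.
Put C13 (15 m³) in container 4; 4 m³ remain.
Put C14 (30 m³) in container 8; 20 m³ remain.
Put C15 (13 m³) in container 5; 0 m³ remain.
Put C16 (15 m³) in container 8; 5 m³ remain.
Put C17 (5 m³) in container 8; 0 m³ remain.
Put C18 (6 m³) in container 1; 1 m³ remain.
8 containers × 50 m³ = 400 m³; used 348 m³; unused 52 m³.

52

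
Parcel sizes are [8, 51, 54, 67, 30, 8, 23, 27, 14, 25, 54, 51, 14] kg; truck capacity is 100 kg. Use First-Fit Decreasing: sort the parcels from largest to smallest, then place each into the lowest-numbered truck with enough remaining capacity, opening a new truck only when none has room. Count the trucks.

5 trucks

Sorted descending: 67, 54, 54, 51, 51, 30, 27, 25, 23, 14, 14, 8, 8.
67 kg → truck 1 (remaining 33 kg)
54 kg → truck 2 (remaining 46 kg)
54 kg → truck 3 (remaining 46 kg)
51 kg → truck 4 (remaining 49 kg)
51 kg → truck 5 (remaining 49 kg)
30 kg → truck 1 (remaining 3 kg)
27 kg → truck 2 (remaining 19 kg)
25 kg → truck 3 (remaining 21 kg)
23 kg → truck 4 (remaining 26 kg)
14 kg → truck 2 (remaining 5 kg)
14 kg → truck 3 (remaining 7 kg)
8 kg → truck 4 (remaining 18 kg)
8 kg → truck 4 (remaining 10 kg)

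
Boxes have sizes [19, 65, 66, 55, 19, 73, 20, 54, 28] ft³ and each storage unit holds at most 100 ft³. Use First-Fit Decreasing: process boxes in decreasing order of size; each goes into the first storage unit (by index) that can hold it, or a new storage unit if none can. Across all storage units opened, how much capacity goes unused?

Sorted descending: 73, 66, 65, 55, 54, 28, 20, 19, 19.
storage unit 1: place 73 ft³, 27 ft³ left
storage unit 2: place 66 ft³, 34 ft³ left
storage unit 3: place 65 ft³, 35 ft³ left
storage unit 4: place 55 ft³, 45 ft³ left
storage unit 5: place 54 ft³, 46 ft³ left
storage unit 2: place 28 ft³, 6 ft³ left
storage unit 1: place 20 ft³, 7 ft³ left
storage unit 3: place 19 ft³, 16 ft³ left
storage unit 4: place 19 ft³, 26 ft³ left
5 storage units × 100 ft³ = 500 ft³; used 399 ft³; unused 101 ft³.

101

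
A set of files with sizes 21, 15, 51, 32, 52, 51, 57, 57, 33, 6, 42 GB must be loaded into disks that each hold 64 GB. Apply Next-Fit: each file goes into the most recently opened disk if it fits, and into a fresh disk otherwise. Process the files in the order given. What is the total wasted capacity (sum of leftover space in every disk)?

159

21 GB → disk 1 (remaining 43 GB)
15 GB → disk 1 (remaining 28 GB)
51 GB → disk 2 (remaining 13 GB)
32 GB → disk 3 (remaining 32 GB)
52 GB → disk 4 (remaining 12 GB)
51 GB → disk 5 (remaining 13 GB)
57 GB → disk 6 (remaining 7 GB)
57 GB → disk 7 (remaining 7 GB)
33 GB → disk 8 (remaining 31 GB)
6 GB → disk 8 (remaining 25 GB)
42 GB → disk 9 (remaining 22 GB)
9 disks × 64 GB = 576 GB; used 417 GB; unused 159 GB.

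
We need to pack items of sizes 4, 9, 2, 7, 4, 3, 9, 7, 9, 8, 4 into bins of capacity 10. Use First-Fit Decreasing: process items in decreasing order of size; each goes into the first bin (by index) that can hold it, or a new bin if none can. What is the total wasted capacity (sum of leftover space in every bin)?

14

Sorted descending: 9, 9, 9, 8, 7, 7, 4, 4, 4, 3, 2.
9 → bin 1 (remaining 1)
9 → bin 2 (remaining 1)
9 → bin 3 (remaining 1)
8 → bin 4 (remaining 2)
7 → bin 5 (remaining 3)
7 → bin 6 (remaining 3)
4 → bin 7 (remaining 6)
4 → bin 7 (remaining 2)
4 → bin 8 (remaining 6)
3 → bin 5 (remaining 0)
2 → bin 4 (remaining 0)
8 bins × 10 = 80; used 66; unused 14.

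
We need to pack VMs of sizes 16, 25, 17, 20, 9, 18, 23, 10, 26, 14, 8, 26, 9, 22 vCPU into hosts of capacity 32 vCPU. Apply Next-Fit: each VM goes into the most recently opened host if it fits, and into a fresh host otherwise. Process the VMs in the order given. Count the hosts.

11

16 vCPU → host 1 (remaining 16 vCPU)
25 vCPU → host 2 (remaining 7 vCPU)
17 vCPU → host 3 (remaining 15 vCPU)
20 vCPU → host 4 (remaining 12 vCPU)
9 vCPU → host 4 (remaining 3 vCPU)
18 vCPU → host 5 (remaining 14 vCPU)
23 vCPU → host 6 (remaining 9 vCPU)
10 vCPU → host 7 (remaining 22 vCPU)
26 vCPU → host 8 (remaining 6 vCPU)
14 vCPU → host 9 (remaining 18 vCPU)
8 vCPU → host 9 (remaining 10 vCPU)
26 vCPU → host 10 (remaining 6 vCPU)
9 vCPU → host 11 (remaining 23 vCPU)
22 vCPU → host 11 (remaining 1 vCPU)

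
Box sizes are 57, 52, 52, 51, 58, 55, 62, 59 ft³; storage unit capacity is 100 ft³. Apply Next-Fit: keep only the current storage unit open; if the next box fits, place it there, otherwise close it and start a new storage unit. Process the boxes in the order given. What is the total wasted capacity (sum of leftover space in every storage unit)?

354

storage unit 1: place 57 ft³, 43 ft³ left
storage unit 2: place 52 ft³, 48 ft³ left
storage unit 3: place 52 ft³, 48 ft³ left
storage unit 4: place 51 ft³, 49 ft³ left
storage unit 5: place 58 ft³, 42 ft³ left
storage unit 6: place 55 ft³, 45 ft³ left
storage unit 7: place 62 ft³, 38 ft³ left
storage unit 8: place 59 ft³, 41 ft³ left
8 storage units × 100 ft³ = 800 ft³; used 446 ft³; unused 354 ft³.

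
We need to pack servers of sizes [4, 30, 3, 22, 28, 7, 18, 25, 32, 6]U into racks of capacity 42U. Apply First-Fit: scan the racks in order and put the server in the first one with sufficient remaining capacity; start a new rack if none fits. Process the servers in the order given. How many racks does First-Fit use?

6 racks

4U → rack 1 (remaining 38U)
30U → rack 1 (remaining 8U)
3U → rack 1 (remaining 5U)
22U → rack 2 (remaining 20U)
28U → rack 3 (remaining 14U)
7U → rack 2 (remaining 13U)
18U → rack 4 (remaining 24U)
25U → rack 5 (remaining 17U)
32U → rack 6 (remaining 10U)
6U → rack 2 (remaining 7U)
Final racks: [4,30,3] [22,7,6] [28] [18] [25] [32].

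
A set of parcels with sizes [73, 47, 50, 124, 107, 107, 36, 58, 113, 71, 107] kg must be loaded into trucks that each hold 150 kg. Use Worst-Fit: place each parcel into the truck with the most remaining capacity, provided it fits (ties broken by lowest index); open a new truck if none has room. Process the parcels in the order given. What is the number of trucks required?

Put 73 kg in truck 1; 77 kg remain.
Put 47 kg in truck 1; 30 kg remain.
Put 50 kg in truck 2; 100 kg remain.
Put 124 kg in truck 3; 26 kg remain.
Put 107 kg in truck 4; 43 kg remain.
Put 107 kg in truck 5; 43 kg remain.
Put 36 kg in truck 2; 64 kg remain.
Put 58 kg in truck 2; 6 kg remain.
Put 113 kg in truck 6; 37 kg remain.
Put 71 kg in truck 7; 79 kg remain.
Put 107 kg in truck 8; 43 kg remain.
Final trucks: [73,47] [50,36,58] [124] [107] [107] [113] [71] [107].

8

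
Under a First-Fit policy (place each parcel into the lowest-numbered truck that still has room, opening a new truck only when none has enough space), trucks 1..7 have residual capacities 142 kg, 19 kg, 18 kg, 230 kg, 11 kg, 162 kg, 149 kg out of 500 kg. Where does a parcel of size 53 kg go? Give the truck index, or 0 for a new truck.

Trucks with room: truck 1 (142 kg), truck 4 (230 kg), truck 6 (162 kg), truck 7 (149 kg).
The first with room is truck 1.

1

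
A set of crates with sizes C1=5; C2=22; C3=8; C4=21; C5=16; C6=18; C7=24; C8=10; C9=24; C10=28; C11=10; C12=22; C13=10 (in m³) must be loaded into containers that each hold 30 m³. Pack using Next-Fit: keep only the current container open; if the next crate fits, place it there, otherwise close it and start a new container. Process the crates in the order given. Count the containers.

11 containers

Put C1 (5 m³) in container 1; 25 m³ remain.
Put C2 (22 m³) in container 1; 3 m³ remain.
Put C3 (8 m³) in container 2; 22 m³ remain.
Put C4 (21 m³) in container 2; 1 m³ remain.
Put C5 (16 m³) in container 3; 14 m³ remain.
Put C6 (18 m³) in container 4; 12 m³ remain.
Put C7 (24 m³) in container 5; 6 m³ remain.
Put C8 (10 m³) in container 6; 20 m³ remain.
Put C9 (24 m³) in container 7; 6 m³ remain.
Put C10 (28 m³) in container 8; 2 m³ remain.
Put C11 (10 m³) in container 9; 20 m³ remain.
Put C12 (22 m³) in container 10; 8 m³ remain.
Put C13 (10 m³) in container 11; 20 m³ remain.
Final containers: [5,22] [8,21] [16] [18] [24] [10] [24] [28] [10] [22] [10].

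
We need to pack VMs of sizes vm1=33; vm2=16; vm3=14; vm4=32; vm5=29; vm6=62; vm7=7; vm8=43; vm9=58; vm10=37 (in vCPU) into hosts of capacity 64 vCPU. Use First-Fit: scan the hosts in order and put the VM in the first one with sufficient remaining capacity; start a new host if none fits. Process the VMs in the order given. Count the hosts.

6 hosts

vm1 (33 vCPU) → host 1 (remaining 31 vCPU)
vm2 (16 vCPU) → host 1 (remaining 15 vCPU)
vm3 (14 vCPU) → host 1 (remaining 1 vCPU)
vm4 (32 vCPU) → host 2 (remaining 32 vCPU)
vm5 (29 vCPU) → host 2 (remaining 3 vCPU)
vm6 (62 vCPU) → host 3 (remaining 2 vCPU)
vm7 (7 vCPU) → host 4 (remaining 57 vCPU)
vm8 (43 vCPU) → host 4 (remaining 14 vCPU)
vm9 (58 vCPU) → host 5 (remaining 6 vCPU)
vm10 (37 vCPU) → host 6 (remaining 27 vCPU)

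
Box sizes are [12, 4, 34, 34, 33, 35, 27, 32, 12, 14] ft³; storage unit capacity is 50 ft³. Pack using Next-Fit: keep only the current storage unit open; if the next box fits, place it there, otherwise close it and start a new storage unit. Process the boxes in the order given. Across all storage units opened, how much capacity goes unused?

Put 12 ft³ in storage unit 1; 38 ft³ remain.
Put 4 ft³ in storage unit 1; 34 ft³ remain.
Put 34 ft³ in storage unit 1; 0 ft³ remain.
Put 34 ft³ in storage unit 2; 16 ft³ remain.
Put 33 ft³ in storage unit 3; 17 ft³ remain.
Put 35 ft³ in storage unit 4; 15 ft³ remain.
Put 27 ft³ in storage unit 5; 23 ft³ remain.
Put 32 ft³ in storage unit 6; 18 ft³ remain.
Put 12 ft³ in storage unit 6; 6 ft³ remain.
Put 14 ft³ in storage unit 7; 36 ft³ remain.
7 storage units × 50 ft³ = 350 ft³; used 237 ft³; unused 113 ft³.

113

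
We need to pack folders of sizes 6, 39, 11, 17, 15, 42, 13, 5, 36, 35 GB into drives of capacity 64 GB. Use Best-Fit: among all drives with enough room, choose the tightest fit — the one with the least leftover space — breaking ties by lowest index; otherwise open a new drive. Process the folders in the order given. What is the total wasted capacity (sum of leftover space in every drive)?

drive 1: place 6 GB, 58 GB left
drive 1: place 39 GB, 19 GB left
drive 1: place 11 GB, 8 GB left
drive 2: place 17 GB, 47 GB left
drive 2: place 15 GB, 32 GB left
drive 3: place 42 GB, 22 GB left
drive 3: place 13 GB, 9 GB left
drive 1: place 5 GB, 3 GB left
drive 4: place 36 GB, 28 GB left
drive 5: place 35 GB, 29 GB left
5 drives × 64 GB = 320 GB; used 219 GB; unused 101 GB.

101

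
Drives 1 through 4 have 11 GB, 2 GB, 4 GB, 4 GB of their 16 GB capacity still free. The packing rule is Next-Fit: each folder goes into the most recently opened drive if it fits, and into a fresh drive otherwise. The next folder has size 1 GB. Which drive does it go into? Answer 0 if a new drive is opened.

4

Next-Fit only looks at drive 4, which has 4 GB free.
1 GB fits there.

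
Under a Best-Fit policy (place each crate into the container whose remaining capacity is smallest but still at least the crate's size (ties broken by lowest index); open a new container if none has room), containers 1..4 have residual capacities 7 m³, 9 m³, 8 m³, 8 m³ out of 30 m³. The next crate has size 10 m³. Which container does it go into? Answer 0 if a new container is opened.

No container has ≥ 10 m³ free, so a new container is opened.

0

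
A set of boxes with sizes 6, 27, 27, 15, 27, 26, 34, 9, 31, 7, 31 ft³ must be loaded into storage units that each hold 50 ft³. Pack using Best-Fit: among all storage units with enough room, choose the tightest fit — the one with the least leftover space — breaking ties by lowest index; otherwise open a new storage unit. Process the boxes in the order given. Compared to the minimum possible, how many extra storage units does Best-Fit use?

0

Best-Fit: [6,27,15] [27] [27] [26] [34,9,7] [31] [31] → 7 storage units.
7 boxes exceed 25 ft³ (half the capacity), and no two of those can share a storage unit, so at least 7 storage units are needed.
So 7 is already optimal.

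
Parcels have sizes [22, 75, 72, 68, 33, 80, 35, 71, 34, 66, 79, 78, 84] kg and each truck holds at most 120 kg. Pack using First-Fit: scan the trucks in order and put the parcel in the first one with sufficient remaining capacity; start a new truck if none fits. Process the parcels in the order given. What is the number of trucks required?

9

22 kg → truck 1 (remaining 98 kg)
75 kg → truck 1 (remaining 23 kg)
72 kg → truck 2 (remaining 48 kg)
68 kg → truck 3 (remaining 52 kg)
33 kg → truck 2 (remaining 15 kg)
80 kg → truck 4 (remaining 40 kg)
35 kg → truck 3 (remaining 17 kg)
71 kg → truck 5 (remaining 49 kg)
34 kg → truck 4 (remaining 6 kg)
66 kg → truck 6 (remaining 54 kg)
79 kg → truck 7 (remaining 41 kg)
78 kg → truck 8 (remaining 42 kg)
84 kg → truck 9 (remaining 36 kg)
Final trucks: [22,75] [72,33] [68,35] [80,34] [71] [66] [79] [78] [84].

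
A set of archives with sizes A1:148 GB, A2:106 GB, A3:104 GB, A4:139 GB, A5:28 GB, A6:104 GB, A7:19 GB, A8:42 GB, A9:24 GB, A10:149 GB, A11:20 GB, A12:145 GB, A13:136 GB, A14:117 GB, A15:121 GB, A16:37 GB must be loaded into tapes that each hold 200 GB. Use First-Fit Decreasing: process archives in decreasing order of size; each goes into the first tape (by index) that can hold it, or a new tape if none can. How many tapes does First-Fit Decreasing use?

Sorted descending: 149, 148, 145, 139, 136, 121, 117, 106, 104, 104, 42, 37, 28, 24, 20, 19.
149 GB → tape 1 (remaining 51 GB)
148 GB → tape 2 (remaining 52 GB)
145 GB → tape 3 (remaining 55 GB)
139 GB → tape 4 (remaining 61 GB)
136 GB → tape 5 (remaining 64 GB)
121 GB → tape 6 (remaining 79 GB)
117 GB → tape 7 (remaining 83 GB)
106 GB → tape 8 (remaining 94 GB)
104 GB → tape 9 (remaining 96 GB)
104 GB → tape 10 (remaining 96 GB)
42 GB → tape 1 (remaining 9 GB)
37 GB → tape 2 (remaining 15 GB)
28 GB → tape 3 (remaining 27 GB)
24 GB → tape 3 (remaining 3 GB)
20 GB → tape 4 (remaining 41 GB)
19 GB → tape 4 (remaining 22 GB)

10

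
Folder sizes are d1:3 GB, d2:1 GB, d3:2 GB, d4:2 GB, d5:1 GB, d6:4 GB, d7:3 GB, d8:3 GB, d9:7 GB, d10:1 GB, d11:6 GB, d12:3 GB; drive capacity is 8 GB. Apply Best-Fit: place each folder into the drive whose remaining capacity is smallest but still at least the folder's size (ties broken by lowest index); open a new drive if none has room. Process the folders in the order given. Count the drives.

d1 (3 GB) → drive 1 (remaining 5 GB)
d2 (1 GB) → drive 1 (remaining 4 GB)
d3 (2 GB) → drive 1 (remaining 2 GB)
d4 (2 GB) → drive 1 (remaining 0 GB)
d5 (1 GB) → drive 2 (remaining 7 GB)
d6 (4 GB) → drive 2 (remaining 3 GB)
d7 (3 GB) → drive 2 (remaining 0 GB)
d8 (3 GB) → drive 3 (remaining 5 GB)
d9 (7 GB) → drive 4 (remaining 1 GB)
d10 (1 GB) → drive 4 (remaining 0 GB)
d11 (6 GB) → drive 5 (remaining 2 GB)
d12 (3 GB) → drive 3 (remaining 2 GB)
Final drives: [3,1,2,2] [1,4,3] [3,3] [7,1] [6].

5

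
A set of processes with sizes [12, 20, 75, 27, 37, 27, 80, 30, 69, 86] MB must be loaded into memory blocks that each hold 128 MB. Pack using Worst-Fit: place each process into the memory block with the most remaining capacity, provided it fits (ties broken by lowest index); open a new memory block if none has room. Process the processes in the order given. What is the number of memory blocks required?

memory block 1: place 12 MB, 116 MB left
memory block 1: place 20 MB, 96 MB left
memory block 1: place 75 MB, 21 MB left
memory block 2: place 27 MB, 101 MB left
memory block 2: place 37 MB, 64 MB left
memory block 2: place 27 MB, 37 MB left
memory block 3: place 80 MB, 48 MB left
memory block 3: place 30 MB, 18 MB left
memory block 4: place 69 MB, 59 MB left
memory block 5: place 86 MB, 42 MB left
Final memory blocks: [12,20,75] [27,37,27] [80,30] [69] [86].

5 memory blocks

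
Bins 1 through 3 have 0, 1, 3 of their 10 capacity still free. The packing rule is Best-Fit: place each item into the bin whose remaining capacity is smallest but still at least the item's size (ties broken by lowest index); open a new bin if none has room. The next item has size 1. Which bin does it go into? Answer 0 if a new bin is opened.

Bins with room: bin 2 (1), bin 3 (3).
Tightest fit is bin 2 with 1 free.

2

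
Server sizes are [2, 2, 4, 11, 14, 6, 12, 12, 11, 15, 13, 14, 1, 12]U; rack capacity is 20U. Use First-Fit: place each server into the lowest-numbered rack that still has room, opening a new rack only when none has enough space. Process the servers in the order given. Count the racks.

9

2U → rack 1 (remaining 18U)
2U → rack 1 (remaining 16U)
4U → rack 1 (remaining 12U)
11U → rack 1 (remaining 1U)
14U → rack 2 (remaining 6U)
6U → rack 2 (remaining 0U)
12U → rack 3 (remaining 8U)
12U → rack 4 (remaining 8U)
11U → rack 5 (remaining 9U)
15U → rack 6 (remaining 5U)
13U → rack 7 (remaining 7U)
14U → rack 8 (remaining 6U)
1U → rack 1 (remaining 0U)
12U → rack 9 (remaining 8U)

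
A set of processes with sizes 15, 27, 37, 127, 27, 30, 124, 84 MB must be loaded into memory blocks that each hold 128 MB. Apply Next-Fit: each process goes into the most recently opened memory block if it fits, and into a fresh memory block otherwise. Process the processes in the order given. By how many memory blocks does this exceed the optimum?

1

Next-Fit: [15,27,37] [127] [27,30] [124] [84] → 5 memory blocks.
Total size 471 MB; any packing needs at least ⌈471/128⌉ = 4 memory blocks.
An optimal packing achieves that bound: [127] [124] [84,37] [30,27,27,15] → 4 memory blocks.
Excess: 5 − 4 = 1.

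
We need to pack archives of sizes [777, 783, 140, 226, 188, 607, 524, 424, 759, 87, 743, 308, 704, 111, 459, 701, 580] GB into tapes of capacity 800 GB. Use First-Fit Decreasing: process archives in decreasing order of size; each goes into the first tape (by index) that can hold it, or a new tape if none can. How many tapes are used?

11 tapes

Sorted descending: 783, 777, 759, 743, 704, 701, 607, 580, 524, 459, 424, 308, 226, 188, 140, 111, 87.
783 GB → tape 1 (remaining 17 GB)
777 GB → tape 2 (remaining 23 GB)
759 GB → tape 3 (remaining 41 GB)
743 GB → tape 4 (remaining 57 GB)
704 GB → tape 5 (remaining 96 GB)
701 GB → tape 6 (remaining 99 GB)
607 GB → tape 7 (remaining 193 GB)
580 GB → tape 8 (remaining 220 GB)
524 GB → tape 9 (remaining 276 GB)
459 GB → tape 10 (remaining 341 GB)
424 GB → tape 11 (remaining 376 GB)
308 GB → tape 10 (remaining 33 GB)
226 GB → tape 9 (remaining 50 GB)
188 GB → tape 7 (remaining 5 GB)
140 GB → tape 8 (remaining 80 GB)
111 GB → tape 11 (remaining 265 GB)
87 GB → tape 5 (remaining 9 GB)
Final tapes: [783] [777] [759] [743] [704,87] [701] [607,188] [580,140] [524,226] [459,308] [424,111].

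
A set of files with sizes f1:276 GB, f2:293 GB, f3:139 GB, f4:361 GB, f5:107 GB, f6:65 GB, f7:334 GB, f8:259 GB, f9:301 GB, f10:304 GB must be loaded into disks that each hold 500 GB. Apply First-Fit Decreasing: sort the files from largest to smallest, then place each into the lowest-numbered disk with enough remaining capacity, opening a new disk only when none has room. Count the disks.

7 disks

Sorted descending: 361, 334, 304, 301, 293, 276, 259, 139, 107, 65.
Put 361 GB in disk 1; 139 GB remain.
Put 334 GB in disk 2; 166 GB remain.
Put 304 GB in disk 3; 196 GB remain.
Put 301 GB in disk 4; 199 GB remain.
Put 293 GB in disk 5; 207 GB remain.
Put 276 GB in disk 6; 224 GB remain.
Put 259 GB in disk 7; 241 GB remain.
Put 139 GB in disk 1; 0 GB remain.
Put 107 GB in disk 2; 59 GB remain.
Put 65 GB in disk 3; 131 GB remain.
Final disks: [361,139] [334,107] [304,65] [301] [293] [276] [259].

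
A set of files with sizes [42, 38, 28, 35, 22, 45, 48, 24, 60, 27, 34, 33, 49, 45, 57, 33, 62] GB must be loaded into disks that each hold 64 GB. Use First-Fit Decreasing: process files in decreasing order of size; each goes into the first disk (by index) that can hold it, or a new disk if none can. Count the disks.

13 disks

Sorted descending: 62, 60, 57, 49, 48, 45, 45, 42, 38, 35, 34, 33, 33, 28, 27, 24, 22.
Put 62 GB in disk 1; 2 GB remain.
Put 60 GB in disk 2; 4 GB remain.
Put 57 GB in disk 3; 7 GB remain.
Put 49 GB in disk 4; 15 GB remain.
Put 48 GB in disk 5; 16 GB remain.
Put 45 GB in disk 6; 19 GB remain.
Put 45 GB in disk 7; 19 GB remain.
Put 42 GB in disk 8; 22 GB remain.
Put 38 GB in disk 9; 26 GB remain.
Put 35 GB in disk 10; 29 GB remain.
Put 34 GB in disk 11; 30 GB remain.
Put 33 GB in disk 12; 31 GB remain.
Put 33 GB in disk 13; 31 GB remain.
Put 28 GB in disk 10; 1 GB remain.
Put 27 GB in disk 11; 3 GB remain.
Put 24 GB in disk 9; 2 GB remain.
Put 22 GB in disk 8; 0 GB remain.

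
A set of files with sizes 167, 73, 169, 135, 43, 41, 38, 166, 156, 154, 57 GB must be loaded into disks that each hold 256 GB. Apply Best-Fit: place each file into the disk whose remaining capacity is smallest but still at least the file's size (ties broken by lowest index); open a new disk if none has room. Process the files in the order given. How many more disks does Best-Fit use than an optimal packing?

0

Best-Fit: [167,73] [169,43,41] [135,38,57] [166] [156] [154] → 6 disks.
6 files exceed 128 GB (half the capacity), and no two of those can share a disk, so at least 6 disks are needed.
So 6 is already optimal.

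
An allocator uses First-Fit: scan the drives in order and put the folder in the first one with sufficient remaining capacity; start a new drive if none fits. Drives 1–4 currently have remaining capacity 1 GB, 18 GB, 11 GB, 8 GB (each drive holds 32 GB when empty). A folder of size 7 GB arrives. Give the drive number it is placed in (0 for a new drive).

Drives with room: drive 2 (18 GB), drive 3 (11 GB), drive 4 (8 GB).
The first with room is drive 2.

2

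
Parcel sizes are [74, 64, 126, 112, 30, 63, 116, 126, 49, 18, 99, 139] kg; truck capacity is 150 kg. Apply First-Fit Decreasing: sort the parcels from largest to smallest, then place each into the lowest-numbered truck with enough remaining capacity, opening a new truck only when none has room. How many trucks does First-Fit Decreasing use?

8

Sorted descending: 139, 126, 126, 116, 112, 99, 74, 64, 63, 49, 30, 18.
Put 139 kg in truck 1; 11 kg remain.
Put 126 kg in truck 2; 24 kg remain.
Put 126 kg in truck 3; 24 kg remain.
Put 116 kg in truck 4; 34 kg remain.
Put 112 kg in truck 5; 38 kg remain.
Put 99 kg in truck 6; 51 kg remain.
Put 74 kg in truck 7; 76 kg remain.
Put 64 kg in truck 7; 12 kg remain.
Put 63 kg in truck 8; 87 kg remain.
Put 49 kg in truck 6; 2 kg remain.
Put 30 kg in truck 4; 4 kg remain.
Put 18 kg in truck 2; 6 kg remain.
Final trucks: [139] [126,18] [126] [116,30] [112] [99,49] [74,64] [63].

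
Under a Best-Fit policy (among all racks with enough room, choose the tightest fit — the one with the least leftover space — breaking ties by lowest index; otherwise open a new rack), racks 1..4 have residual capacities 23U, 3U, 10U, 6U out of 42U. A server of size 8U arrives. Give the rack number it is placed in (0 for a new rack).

Racks with room: rack 1 (23U), rack 3 (10U).
Tightest fit is rack 3 with 10U free.

3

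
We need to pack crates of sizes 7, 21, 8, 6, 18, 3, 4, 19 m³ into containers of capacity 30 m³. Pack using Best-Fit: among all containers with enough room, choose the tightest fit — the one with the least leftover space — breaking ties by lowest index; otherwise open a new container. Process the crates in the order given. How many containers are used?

4

7 m³ → container 1 (remaining 23 m³)
21 m³ → container 1 (remaining 2 m³)
8 m³ → container 2 (remaining 22 m³)
6 m³ → container 2 (remaining 16 m³)
18 m³ → container 3 (remaining 12 m³)
3 m³ → container 3 (remaining 9 m³)
4 m³ → container 3 (remaining 5 m³)
19 m³ → container 4 (remaining 11 m³)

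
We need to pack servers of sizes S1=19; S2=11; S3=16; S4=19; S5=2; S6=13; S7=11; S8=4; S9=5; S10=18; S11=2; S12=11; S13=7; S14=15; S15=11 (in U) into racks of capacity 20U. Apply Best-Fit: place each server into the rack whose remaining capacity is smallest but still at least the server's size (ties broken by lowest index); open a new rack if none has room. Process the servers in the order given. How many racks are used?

rack 1: place S1 (19U), 1U left
rack 2: place S2 (11U), 9U left
rack 3: place S3 (16U), 4U left
rack 4: place S4 (19U), 1U left
rack 3: place S5 (2U), 2U left
rack 5: place S6 (13U), 7U left
rack 6: place S7 (11U), 9U left
rack 5: place S8 (4U), 3U left
rack 2: place S9 (5U), 4U left
rack 7: place S10 (18U), 2U left
rack 3: place S11 (2U), 0U left
rack 8: place S12 (11U), 9U left
rack 6: place S13 (7U), 2U left
rack 9: place S14 (15U), 5U left
rack 10: place S15 (11U), 9U left

10 racks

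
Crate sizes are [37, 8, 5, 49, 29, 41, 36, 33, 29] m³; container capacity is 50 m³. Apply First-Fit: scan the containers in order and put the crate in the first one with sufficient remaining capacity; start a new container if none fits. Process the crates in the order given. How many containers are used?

Put 37 m³ in container 1; 13 m³ remain.
Put 8 m³ in container 1; 5 m³ remain.
Put 5 m³ in container 1; 0 m³ remain.
Put 49 m³ in container 2; 1 m³ remain.
Put 29 m³ in container 3; 21 m³ remain.
Put 41 m³ in container 4; 9 m³ remain.
Put 36 m³ in container 5; 14 m³ remain.
Put 33 m³ in container 6; 17 m³ remain.
Put 29 m³ in container 7; 21 m³ remain.
Final containers: [37,8,5] [49] [29] [41] [36] [33] [29].

7 containers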